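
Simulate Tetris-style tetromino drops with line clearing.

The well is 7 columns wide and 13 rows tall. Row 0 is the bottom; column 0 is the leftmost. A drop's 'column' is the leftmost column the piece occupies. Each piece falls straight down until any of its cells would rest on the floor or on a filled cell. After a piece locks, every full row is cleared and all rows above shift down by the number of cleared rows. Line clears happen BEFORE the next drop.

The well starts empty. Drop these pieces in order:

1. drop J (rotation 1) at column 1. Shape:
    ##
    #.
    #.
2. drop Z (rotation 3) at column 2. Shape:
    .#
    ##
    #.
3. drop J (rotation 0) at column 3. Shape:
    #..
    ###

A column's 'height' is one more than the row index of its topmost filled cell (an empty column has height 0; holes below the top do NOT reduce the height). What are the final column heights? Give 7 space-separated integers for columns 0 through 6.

Answer: 0 3 5 8 7 7 0

Derivation:
Drop 1: J rot1 at col 1 lands with bottom-row=0; cleared 0 line(s) (total 0); column heights now [0 3 3 0 0 0 0], max=3
Drop 2: Z rot3 at col 2 lands with bottom-row=3; cleared 0 line(s) (total 0); column heights now [0 3 5 6 0 0 0], max=6
Drop 3: J rot0 at col 3 lands with bottom-row=6; cleared 0 line(s) (total 0); column heights now [0 3 5 8 7 7 0], max=8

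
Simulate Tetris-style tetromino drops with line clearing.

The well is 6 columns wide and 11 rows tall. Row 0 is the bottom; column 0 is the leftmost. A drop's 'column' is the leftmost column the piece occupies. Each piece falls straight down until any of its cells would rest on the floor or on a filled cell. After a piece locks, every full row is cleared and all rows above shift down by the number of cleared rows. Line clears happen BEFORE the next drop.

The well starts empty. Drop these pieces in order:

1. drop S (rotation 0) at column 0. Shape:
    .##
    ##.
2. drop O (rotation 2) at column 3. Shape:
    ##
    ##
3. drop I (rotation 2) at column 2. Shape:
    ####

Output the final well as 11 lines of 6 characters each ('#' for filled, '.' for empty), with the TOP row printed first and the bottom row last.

Drop 1: S rot0 at col 0 lands with bottom-row=0; cleared 0 line(s) (total 0); column heights now [1 2 2 0 0 0], max=2
Drop 2: O rot2 at col 3 lands with bottom-row=0; cleared 0 line(s) (total 0); column heights now [1 2 2 2 2 0], max=2
Drop 3: I rot2 at col 2 lands with bottom-row=2; cleared 0 line(s) (total 0); column heights now [1 2 3 3 3 3], max=3

Answer: ......
......
......
......
......
......
......
......
..####
.####.
##.##.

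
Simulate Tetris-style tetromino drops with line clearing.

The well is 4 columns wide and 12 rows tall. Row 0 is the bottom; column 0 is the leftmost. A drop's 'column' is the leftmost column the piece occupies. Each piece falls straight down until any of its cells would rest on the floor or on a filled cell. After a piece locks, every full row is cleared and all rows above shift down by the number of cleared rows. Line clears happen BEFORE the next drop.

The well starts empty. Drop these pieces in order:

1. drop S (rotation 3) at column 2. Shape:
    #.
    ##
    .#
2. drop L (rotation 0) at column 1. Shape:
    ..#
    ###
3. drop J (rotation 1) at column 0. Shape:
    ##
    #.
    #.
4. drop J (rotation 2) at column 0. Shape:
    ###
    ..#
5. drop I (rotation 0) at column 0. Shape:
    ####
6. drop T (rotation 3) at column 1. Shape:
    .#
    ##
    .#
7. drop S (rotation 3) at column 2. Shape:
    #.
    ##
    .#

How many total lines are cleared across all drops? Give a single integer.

Answer: 3

Derivation:
Drop 1: S rot3 at col 2 lands with bottom-row=0; cleared 0 line(s) (total 0); column heights now [0 0 3 2], max=3
Drop 2: L rot0 at col 1 lands with bottom-row=3; cleared 0 line(s) (total 0); column heights now [0 4 4 5], max=5
Drop 3: J rot1 at col 0 lands with bottom-row=2; cleared 1 line(s) (total 1); column heights now [4 4 3 4], max=4
Drop 4: J rot2 at col 0 lands with bottom-row=3; cleared 1 line(s) (total 2); column heights now [4 4 4 2], max=4
Drop 5: I rot0 at col 0 lands with bottom-row=4; cleared 1 line(s) (total 3); column heights now [4 4 4 2], max=4
Drop 6: T rot3 at col 1 lands with bottom-row=4; cleared 0 line(s) (total 3); column heights now [4 6 7 2], max=7
Drop 7: S rot3 at col 2 lands with bottom-row=6; cleared 0 line(s) (total 3); column heights now [4 6 9 8], max=9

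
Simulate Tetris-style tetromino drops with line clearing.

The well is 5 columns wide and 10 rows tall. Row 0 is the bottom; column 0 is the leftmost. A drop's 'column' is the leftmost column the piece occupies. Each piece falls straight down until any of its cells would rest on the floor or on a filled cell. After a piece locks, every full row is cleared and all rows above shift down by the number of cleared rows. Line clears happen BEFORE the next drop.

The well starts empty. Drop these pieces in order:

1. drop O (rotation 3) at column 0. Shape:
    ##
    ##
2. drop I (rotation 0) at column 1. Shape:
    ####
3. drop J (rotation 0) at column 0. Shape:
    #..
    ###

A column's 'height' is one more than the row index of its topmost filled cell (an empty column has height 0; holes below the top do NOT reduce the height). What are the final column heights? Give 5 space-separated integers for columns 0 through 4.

Drop 1: O rot3 at col 0 lands with bottom-row=0; cleared 0 line(s) (total 0); column heights now [2 2 0 0 0], max=2
Drop 2: I rot0 at col 1 lands with bottom-row=2; cleared 0 line(s) (total 0); column heights now [2 3 3 3 3], max=3
Drop 3: J rot0 at col 0 lands with bottom-row=3; cleared 0 line(s) (total 0); column heights now [5 4 4 3 3], max=5

Answer: 5 4 4 3 3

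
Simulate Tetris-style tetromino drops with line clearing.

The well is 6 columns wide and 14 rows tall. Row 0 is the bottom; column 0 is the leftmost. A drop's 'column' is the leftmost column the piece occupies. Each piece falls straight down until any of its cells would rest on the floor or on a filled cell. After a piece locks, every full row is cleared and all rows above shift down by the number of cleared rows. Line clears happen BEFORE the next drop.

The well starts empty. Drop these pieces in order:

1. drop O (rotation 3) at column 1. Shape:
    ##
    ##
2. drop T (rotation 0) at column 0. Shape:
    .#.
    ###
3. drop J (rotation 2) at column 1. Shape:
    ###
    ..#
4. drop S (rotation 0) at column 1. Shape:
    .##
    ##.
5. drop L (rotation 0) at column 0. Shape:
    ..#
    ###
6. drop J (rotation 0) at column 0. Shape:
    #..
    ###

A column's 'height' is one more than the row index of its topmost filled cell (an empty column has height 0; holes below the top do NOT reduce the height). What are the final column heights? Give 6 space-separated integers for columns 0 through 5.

Drop 1: O rot3 at col 1 lands with bottom-row=0; cleared 0 line(s) (total 0); column heights now [0 2 2 0 0 0], max=2
Drop 2: T rot0 at col 0 lands with bottom-row=2; cleared 0 line(s) (total 0); column heights now [3 4 3 0 0 0], max=4
Drop 3: J rot2 at col 1 lands with bottom-row=3; cleared 0 line(s) (total 0); column heights now [3 5 5 5 0 0], max=5
Drop 4: S rot0 at col 1 lands with bottom-row=5; cleared 0 line(s) (total 0); column heights now [3 6 7 7 0 0], max=7
Drop 5: L rot0 at col 0 lands with bottom-row=7; cleared 0 line(s) (total 0); column heights now [8 8 9 7 0 0], max=9
Drop 6: J rot0 at col 0 lands with bottom-row=9; cleared 0 line(s) (total 0); column heights now [11 10 10 7 0 0], max=11

Answer: 11 10 10 7 0 0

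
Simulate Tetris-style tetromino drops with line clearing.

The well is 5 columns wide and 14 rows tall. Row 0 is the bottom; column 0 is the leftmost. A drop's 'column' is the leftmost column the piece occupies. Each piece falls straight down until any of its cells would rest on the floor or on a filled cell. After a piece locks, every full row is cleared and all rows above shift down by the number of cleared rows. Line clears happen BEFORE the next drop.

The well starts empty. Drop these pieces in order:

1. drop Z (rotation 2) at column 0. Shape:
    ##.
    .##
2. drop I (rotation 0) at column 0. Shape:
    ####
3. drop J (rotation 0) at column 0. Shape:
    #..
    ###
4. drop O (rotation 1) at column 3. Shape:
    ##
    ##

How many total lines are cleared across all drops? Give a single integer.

Drop 1: Z rot2 at col 0 lands with bottom-row=0; cleared 0 line(s) (total 0); column heights now [2 2 1 0 0], max=2
Drop 2: I rot0 at col 0 lands with bottom-row=2; cleared 0 line(s) (total 0); column heights now [3 3 3 3 0], max=3
Drop 3: J rot0 at col 0 lands with bottom-row=3; cleared 0 line(s) (total 0); column heights now [5 4 4 3 0], max=5
Drop 4: O rot1 at col 3 lands with bottom-row=3; cleared 1 line(s) (total 1); column heights now [4 3 3 4 4], max=4

Answer: 1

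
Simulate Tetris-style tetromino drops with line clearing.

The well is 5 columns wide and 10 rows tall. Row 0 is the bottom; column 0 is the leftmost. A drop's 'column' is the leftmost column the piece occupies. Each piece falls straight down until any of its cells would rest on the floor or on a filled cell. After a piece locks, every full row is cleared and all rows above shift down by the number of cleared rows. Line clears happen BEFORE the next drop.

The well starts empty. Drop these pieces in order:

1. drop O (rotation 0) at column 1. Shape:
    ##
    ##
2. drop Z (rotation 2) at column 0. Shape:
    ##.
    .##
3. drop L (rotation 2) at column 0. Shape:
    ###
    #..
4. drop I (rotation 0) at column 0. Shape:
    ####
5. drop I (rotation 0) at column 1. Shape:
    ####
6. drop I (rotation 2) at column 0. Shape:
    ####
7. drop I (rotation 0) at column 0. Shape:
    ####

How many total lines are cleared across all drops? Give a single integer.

Drop 1: O rot0 at col 1 lands with bottom-row=0; cleared 0 line(s) (total 0); column heights now [0 2 2 0 0], max=2
Drop 2: Z rot2 at col 0 lands with bottom-row=2; cleared 0 line(s) (total 0); column heights now [4 4 3 0 0], max=4
Drop 3: L rot2 at col 0 lands with bottom-row=4; cleared 0 line(s) (total 0); column heights now [6 6 6 0 0], max=6
Drop 4: I rot0 at col 0 lands with bottom-row=6; cleared 0 line(s) (total 0); column heights now [7 7 7 7 0], max=7
Drop 5: I rot0 at col 1 lands with bottom-row=7; cleared 0 line(s) (total 0); column heights now [7 8 8 8 8], max=8
Drop 6: I rot2 at col 0 lands with bottom-row=8; cleared 0 line(s) (total 0); column heights now [9 9 9 9 8], max=9
Drop 7: I rot0 at col 0 lands with bottom-row=9; cleared 0 line(s) (total 0); column heights now [10 10 10 10 8], max=10

Answer: 0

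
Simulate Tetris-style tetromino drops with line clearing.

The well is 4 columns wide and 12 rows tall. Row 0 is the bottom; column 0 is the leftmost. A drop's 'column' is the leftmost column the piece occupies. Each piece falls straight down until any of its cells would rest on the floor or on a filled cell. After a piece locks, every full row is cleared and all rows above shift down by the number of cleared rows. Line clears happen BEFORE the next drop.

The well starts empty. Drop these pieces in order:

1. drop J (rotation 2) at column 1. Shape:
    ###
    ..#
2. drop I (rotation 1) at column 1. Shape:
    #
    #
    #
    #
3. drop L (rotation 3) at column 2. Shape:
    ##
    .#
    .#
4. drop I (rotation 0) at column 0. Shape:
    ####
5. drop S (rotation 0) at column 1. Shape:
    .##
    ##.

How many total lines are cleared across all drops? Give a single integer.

Drop 1: J rot2 at col 1 lands with bottom-row=0; cleared 0 line(s) (total 0); column heights now [0 2 2 2], max=2
Drop 2: I rot1 at col 1 lands with bottom-row=2; cleared 0 line(s) (total 0); column heights now [0 6 2 2], max=6
Drop 3: L rot3 at col 2 lands with bottom-row=2; cleared 0 line(s) (total 0); column heights now [0 6 5 5], max=6
Drop 4: I rot0 at col 0 lands with bottom-row=6; cleared 1 line(s) (total 1); column heights now [0 6 5 5], max=6
Drop 5: S rot0 at col 1 lands with bottom-row=6; cleared 0 line(s) (total 1); column heights now [0 7 8 8], max=8

Answer: 1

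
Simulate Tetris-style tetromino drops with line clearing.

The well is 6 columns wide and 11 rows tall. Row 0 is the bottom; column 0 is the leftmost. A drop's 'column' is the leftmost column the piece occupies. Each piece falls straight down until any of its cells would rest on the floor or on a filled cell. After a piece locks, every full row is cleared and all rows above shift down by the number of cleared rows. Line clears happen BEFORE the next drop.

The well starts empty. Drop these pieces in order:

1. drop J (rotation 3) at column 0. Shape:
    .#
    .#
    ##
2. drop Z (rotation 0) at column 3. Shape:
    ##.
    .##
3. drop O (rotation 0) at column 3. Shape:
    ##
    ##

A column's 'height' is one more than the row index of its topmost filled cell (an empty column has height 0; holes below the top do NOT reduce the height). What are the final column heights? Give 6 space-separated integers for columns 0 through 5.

Drop 1: J rot3 at col 0 lands with bottom-row=0; cleared 0 line(s) (total 0); column heights now [1 3 0 0 0 0], max=3
Drop 2: Z rot0 at col 3 lands with bottom-row=0; cleared 0 line(s) (total 0); column heights now [1 3 0 2 2 1], max=3
Drop 3: O rot0 at col 3 lands with bottom-row=2; cleared 0 line(s) (total 0); column heights now [1 3 0 4 4 1], max=4

Answer: 1 3 0 4 4 1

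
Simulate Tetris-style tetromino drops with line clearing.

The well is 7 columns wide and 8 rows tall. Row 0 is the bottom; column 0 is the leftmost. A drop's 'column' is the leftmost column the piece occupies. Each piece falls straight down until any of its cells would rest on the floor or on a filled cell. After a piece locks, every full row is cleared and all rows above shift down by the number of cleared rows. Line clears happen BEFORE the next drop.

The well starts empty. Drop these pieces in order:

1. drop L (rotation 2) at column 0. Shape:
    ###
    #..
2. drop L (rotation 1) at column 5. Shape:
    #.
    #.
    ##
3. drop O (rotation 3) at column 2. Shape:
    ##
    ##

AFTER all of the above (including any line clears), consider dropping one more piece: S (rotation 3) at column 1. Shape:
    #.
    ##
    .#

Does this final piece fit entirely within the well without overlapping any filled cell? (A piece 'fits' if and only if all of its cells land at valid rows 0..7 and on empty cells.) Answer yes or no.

Drop 1: L rot2 at col 0 lands with bottom-row=0; cleared 0 line(s) (total 0); column heights now [2 2 2 0 0 0 0], max=2
Drop 2: L rot1 at col 5 lands with bottom-row=0; cleared 0 line(s) (total 0); column heights now [2 2 2 0 0 3 1], max=3
Drop 3: O rot3 at col 2 lands with bottom-row=2; cleared 0 line(s) (total 0); column heights now [2 2 4 4 0 3 1], max=4
Test piece S rot3 at col 1 (width 2): heights before test = [2 2 4 4 0 3 1]; fits = True

Answer: yes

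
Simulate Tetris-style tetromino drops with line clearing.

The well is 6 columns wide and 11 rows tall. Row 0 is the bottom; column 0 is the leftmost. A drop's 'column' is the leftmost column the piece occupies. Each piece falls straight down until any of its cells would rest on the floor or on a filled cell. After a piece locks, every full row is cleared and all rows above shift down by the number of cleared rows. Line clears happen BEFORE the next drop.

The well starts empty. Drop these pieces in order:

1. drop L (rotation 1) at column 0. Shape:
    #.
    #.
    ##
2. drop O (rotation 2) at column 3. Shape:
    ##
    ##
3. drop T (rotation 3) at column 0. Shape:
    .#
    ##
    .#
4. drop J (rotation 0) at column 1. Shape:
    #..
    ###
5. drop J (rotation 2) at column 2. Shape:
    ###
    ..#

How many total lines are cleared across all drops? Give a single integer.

Answer: 0

Derivation:
Drop 1: L rot1 at col 0 lands with bottom-row=0; cleared 0 line(s) (total 0); column heights now [3 1 0 0 0 0], max=3
Drop 2: O rot2 at col 3 lands with bottom-row=0; cleared 0 line(s) (total 0); column heights now [3 1 0 2 2 0], max=3
Drop 3: T rot3 at col 0 lands with bottom-row=2; cleared 0 line(s) (total 0); column heights now [4 5 0 2 2 0], max=5
Drop 4: J rot0 at col 1 lands with bottom-row=5; cleared 0 line(s) (total 0); column heights now [4 7 6 6 2 0], max=7
Drop 5: J rot2 at col 2 lands with bottom-row=5; cleared 0 line(s) (total 0); column heights now [4 7 7 7 7 0], max=7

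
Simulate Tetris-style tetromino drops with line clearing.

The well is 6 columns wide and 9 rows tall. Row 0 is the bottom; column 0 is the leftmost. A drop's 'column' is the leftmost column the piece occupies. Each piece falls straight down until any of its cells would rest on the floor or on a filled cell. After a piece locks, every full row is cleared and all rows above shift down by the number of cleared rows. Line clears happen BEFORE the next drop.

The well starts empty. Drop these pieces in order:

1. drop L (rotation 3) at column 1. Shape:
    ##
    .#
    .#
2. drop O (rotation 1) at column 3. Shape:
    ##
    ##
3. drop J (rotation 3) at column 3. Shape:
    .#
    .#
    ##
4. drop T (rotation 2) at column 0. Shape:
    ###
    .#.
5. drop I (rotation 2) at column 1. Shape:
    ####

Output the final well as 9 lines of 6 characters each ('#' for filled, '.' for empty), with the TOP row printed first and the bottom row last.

Drop 1: L rot3 at col 1 lands with bottom-row=0; cleared 0 line(s) (total 0); column heights now [0 3 3 0 0 0], max=3
Drop 2: O rot1 at col 3 lands with bottom-row=0; cleared 0 line(s) (total 0); column heights now [0 3 3 2 2 0], max=3
Drop 3: J rot3 at col 3 lands with bottom-row=2; cleared 0 line(s) (total 0); column heights now [0 3 3 3 5 0], max=5
Drop 4: T rot2 at col 0 lands with bottom-row=3; cleared 0 line(s) (total 0); column heights now [5 5 5 3 5 0], max=5
Drop 5: I rot2 at col 1 lands with bottom-row=5; cleared 0 line(s) (total 0); column heights now [5 6 6 6 6 0], max=6

Answer: ......
......
......
.####.
###.#.
.#..#.
.####.
..###.
..###.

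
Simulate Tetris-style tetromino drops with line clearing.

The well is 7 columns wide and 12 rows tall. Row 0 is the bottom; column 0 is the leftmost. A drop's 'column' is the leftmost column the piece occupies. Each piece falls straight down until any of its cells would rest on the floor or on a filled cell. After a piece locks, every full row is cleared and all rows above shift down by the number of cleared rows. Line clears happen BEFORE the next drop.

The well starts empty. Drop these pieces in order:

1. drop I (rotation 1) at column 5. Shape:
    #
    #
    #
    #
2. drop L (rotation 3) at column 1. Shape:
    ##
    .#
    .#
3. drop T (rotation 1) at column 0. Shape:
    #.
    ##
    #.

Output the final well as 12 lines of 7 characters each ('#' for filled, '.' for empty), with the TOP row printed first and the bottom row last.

Drop 1: I rot1 at col 5 lands with bottom-row=0; cleared 0 line(s) (total 0); column heights now [0 0 0 0 0 4 0], max=4
Drop 2: L rot3 at col 1 lands with bottom-row=0; cleared 0 line(s) (total 0); column heights now [0 3 3 0 0 4 0], max=4
Drop 3: T rot1 at col 0 lands with bottom-row=2; cleared 0 line(s) (total 0); column heights now [5 4 3 0 0 4 0], max=5

Answer: .......
.......
.......
.......
.......
.......
.......
#......
##...#.
###..#.
..#..#.
..#..#.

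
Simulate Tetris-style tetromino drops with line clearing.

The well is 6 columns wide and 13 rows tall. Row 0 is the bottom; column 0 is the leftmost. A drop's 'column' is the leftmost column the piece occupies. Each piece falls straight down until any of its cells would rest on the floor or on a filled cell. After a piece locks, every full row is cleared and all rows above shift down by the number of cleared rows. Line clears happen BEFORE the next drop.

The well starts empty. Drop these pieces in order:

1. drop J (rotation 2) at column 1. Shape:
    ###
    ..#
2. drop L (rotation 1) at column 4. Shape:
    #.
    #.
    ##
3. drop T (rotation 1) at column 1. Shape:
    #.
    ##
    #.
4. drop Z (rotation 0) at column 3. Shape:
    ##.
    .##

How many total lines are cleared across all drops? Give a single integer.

Answer: 0

Derivation:
Drop 1: J rot2 at col 1 lands with bottom-row=0; cleared 0 line(s) (total 0); column heights now [0 2 2 2 0 0], max=2
Drop 2: L rot1 at col 4 lands with bottom-row=0; cleared 0 line(s) (total 0); column heights now [0 2 2 2 3 1], max=3
Drop 3: T rot1 at col 1 lands with bottom-row=2; cleared 0 line(s) (total 0); column heights now [0 5 4 2 3 1], max=5
Drop 4: Z rot0 at col 3 lands with bottom-row=3; cleared 0 line(s) (total 0); column heights now [0 5 4 5 5 4], max=5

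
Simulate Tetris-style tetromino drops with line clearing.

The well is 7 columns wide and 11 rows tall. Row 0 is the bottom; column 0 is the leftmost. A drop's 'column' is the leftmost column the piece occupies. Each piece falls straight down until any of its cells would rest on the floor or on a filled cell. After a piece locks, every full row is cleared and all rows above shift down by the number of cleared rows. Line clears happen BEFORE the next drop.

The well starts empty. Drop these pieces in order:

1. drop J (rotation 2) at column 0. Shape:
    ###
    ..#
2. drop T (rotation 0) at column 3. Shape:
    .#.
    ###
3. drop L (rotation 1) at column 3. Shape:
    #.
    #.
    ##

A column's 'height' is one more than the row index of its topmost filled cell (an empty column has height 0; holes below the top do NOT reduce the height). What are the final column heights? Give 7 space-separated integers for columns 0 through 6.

Answer: 2 2 2 5 3 1 0

Derivation:
Drop 1: J rot2 at col 0 lands with bottom-row=0; cleared 0 line(s) (total 0); column heights now [2 2 2 0 0 0 0], max=2
Drop 2: T rot0 at col 3 lands with bottom-row=0; cleared 0 line(s) (total 0); column heights now [2 2 2 1 2 1 0], max=2
Drop 3: L rot1 at col 3 lands with bottom-row=2; cleared 0 line(s) (total 0); column heights now [2 2 2 5 3 1 0], max=5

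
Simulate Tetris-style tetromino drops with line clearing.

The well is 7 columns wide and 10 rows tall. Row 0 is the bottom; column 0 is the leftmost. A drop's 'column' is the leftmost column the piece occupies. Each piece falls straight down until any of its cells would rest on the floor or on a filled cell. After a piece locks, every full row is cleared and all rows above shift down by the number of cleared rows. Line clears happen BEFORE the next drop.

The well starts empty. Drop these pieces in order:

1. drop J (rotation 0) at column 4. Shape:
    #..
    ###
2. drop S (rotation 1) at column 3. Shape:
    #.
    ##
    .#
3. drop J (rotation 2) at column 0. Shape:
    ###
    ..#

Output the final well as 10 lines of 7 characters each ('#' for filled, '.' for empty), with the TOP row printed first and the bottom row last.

Answer: .......
.......
.......
.......
.......
...#...
...##..
....#..
###.#..
..#.###

Derivation:
Drop 1: J rot0 at col 4 lands with bottom-row=0; cleared 0 line(s) (total 0); column heights now [0 0 0 0 2 1 1], max=2
Drop 2: S rot1 at col 3 lands with bottom-row=2; cleared 0 line(s) (total 0); column heights now [0 0 0 5 4 1 1], max=5
Drop 3: J rot2 at col 0 lands with bottom-row=0; cleared 0 line(s) (total 0); column heights now [2 2 2 5 4 1 1], max=5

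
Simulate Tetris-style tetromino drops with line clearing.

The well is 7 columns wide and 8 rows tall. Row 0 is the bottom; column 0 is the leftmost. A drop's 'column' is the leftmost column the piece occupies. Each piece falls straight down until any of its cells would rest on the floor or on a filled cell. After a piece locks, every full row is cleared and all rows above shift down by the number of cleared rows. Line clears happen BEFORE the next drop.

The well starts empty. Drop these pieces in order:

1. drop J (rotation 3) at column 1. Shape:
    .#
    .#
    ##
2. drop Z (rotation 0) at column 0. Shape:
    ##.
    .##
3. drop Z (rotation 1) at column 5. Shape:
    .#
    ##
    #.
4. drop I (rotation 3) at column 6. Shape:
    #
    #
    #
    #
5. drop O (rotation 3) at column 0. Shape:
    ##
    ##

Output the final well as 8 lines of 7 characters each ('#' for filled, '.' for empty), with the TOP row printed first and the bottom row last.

Drop 1: J rot3 at col 1 lands with bottom-row=0; cleared 0 line(s) (total 0); column heights now [0 1 3 0 0 0 0], max=3
Drop 2: Z rot0 at col 0 lands with bottom-row=3; cleared 0 line(s) (total 0); column heights now [5 5 4 0 0 0 0], max=5
Drop 3: Z rot1 at col 5 lands with bottom-row=0; cleared 0 line(s) (total 0); column heights now [5 5 4 0 0 2 3], max=5
Drop 4: I rot3 at col 6 lands with bottom-row=3; cleared 0 line(s) (total 0); column heights now [5 5 4 0 0 2 7], max=7
Drop 5: O rot3 at col 0 lands with bottom-row=5; cleared 0 line(s) (total 0); column heights now [7 7 4 0 0 2 7], max=7

Answer: .......
##....#
##....#
##....#
.##...#
..#...#
..#..##
.##..#.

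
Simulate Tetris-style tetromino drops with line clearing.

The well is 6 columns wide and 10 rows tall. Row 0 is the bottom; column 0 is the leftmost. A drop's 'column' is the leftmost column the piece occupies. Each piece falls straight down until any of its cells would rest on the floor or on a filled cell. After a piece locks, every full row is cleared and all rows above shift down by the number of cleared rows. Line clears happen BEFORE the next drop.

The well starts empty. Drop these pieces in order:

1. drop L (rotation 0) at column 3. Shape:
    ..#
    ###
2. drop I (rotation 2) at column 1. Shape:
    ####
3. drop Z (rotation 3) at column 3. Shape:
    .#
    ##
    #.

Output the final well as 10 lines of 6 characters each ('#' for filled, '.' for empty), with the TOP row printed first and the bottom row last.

Drop 1: L rot0 at col 3 lands with bottom-row=0; cleared 0 line(s) (total 0); column heights now [0 0 0 1 1 2], max=2
Drop 2: I rot2 at col 1 lands with bottom-row=1; cleared 0 line(s) (total 0); column heights now [0 2 2 2 2 2], max=2
Drop 3: Z rot3 at col 3 lands with bottom-row=2; cleared 0 line(s) (total 0); column heights now [0 2 2 4 5 2], max=5

Answer: ......
......
......
......
......
....#.
...##.
...#..
.#####
...###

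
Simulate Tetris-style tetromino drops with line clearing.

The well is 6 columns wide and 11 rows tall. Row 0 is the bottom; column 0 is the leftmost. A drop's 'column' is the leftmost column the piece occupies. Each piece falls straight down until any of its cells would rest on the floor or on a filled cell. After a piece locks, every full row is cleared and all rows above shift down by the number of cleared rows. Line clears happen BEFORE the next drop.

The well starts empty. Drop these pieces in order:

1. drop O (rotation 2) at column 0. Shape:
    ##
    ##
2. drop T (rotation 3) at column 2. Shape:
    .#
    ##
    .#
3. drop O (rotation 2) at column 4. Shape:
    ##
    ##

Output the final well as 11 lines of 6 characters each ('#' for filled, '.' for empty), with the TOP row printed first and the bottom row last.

Drop 1: O rot2 at col 0 lands with bottom-row=0; cleared 0 line(s) (total 0); column heights now [2 2 0 0 0 0], max=2
Drop 2: T rot3 at col 2 lands with bottom-row=0; cleared 0 line(s) (total 0); column heights now [2 2 2 3 0 0], max=3
Drop 3: O rot2 at col 4 lands with bottom-row=0; cleared 1 line(s) (total 1); column heights now [1 1 0 2 1 1], max=2

Answer: ......
......
......
......
......
......
......
......
......
...#..
##.###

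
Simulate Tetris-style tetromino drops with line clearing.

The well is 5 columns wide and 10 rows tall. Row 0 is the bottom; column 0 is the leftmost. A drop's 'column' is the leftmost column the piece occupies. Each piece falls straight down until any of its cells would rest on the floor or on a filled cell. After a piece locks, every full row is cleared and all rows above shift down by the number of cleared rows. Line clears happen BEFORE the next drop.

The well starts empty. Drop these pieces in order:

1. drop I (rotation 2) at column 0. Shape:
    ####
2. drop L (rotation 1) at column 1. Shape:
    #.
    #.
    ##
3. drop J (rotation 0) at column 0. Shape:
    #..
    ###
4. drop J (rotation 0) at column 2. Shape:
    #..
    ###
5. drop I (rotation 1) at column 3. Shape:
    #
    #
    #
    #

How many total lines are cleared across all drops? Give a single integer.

Drop 1: I rot2 at col 0 lands with bottom-row=0; cleared 0 line(s) (total 0); column heights now [1 1 1 1 0], max=1
Drop 2: L rot1 at col 1 lands with bottom-row=1; cleared 0 line(s) (total 0); column heights now [1 4 2 1 0], max=4
Drop 3: J rot0 at col 0 lands with bottom-row=4; cleared 0 line(s) (total 0); column heights now [6 5 5 1 0], max=6
Drop 4: J rot0 at col 2 lands with bottom-row=5; cleared 0 line(s) (total 0); column heights now [6 5 7 6 6], max=7
Drop 5: I rot1 at col 3 lands with bottom-row=6; cleared 0 line(s) (total 0); column heights now [6 5 7 10 6], max=10

Answer: 0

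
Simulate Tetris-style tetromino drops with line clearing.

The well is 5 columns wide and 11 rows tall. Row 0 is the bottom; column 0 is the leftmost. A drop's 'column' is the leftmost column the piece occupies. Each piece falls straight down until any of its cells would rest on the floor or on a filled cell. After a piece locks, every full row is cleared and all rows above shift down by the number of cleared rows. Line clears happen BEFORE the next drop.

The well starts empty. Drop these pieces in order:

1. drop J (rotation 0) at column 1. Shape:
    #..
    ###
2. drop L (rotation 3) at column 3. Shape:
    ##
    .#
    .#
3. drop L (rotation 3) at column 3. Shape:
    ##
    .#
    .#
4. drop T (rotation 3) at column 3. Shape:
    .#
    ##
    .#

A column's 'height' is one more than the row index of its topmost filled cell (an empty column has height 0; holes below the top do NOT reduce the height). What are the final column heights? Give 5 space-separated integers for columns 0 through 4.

Drop 1: J rot0 at col 1 lands with bottom-row=0; cleared 0 line(s) (total 0); column heights now [0 2 1 1 0], max=2
Drop 2: L rot3 at col 3 lands with bottom-row=0; cleared 0 line(s) (total 0); column heights now [0 2 1 3 3], max=3
Drop 3: L rot3 at col 3 lands with bottom-row=3; cleared 0 line(s) (total 0); column heights now [0 2 1 6 6], max=6
Drop 4: T rot3 at col 3 lands with bottom-row=6; cleared 0 line(s) (total 0); column heights now [0 2 1 8 9], max=9

Answer: 0 2 1 8 9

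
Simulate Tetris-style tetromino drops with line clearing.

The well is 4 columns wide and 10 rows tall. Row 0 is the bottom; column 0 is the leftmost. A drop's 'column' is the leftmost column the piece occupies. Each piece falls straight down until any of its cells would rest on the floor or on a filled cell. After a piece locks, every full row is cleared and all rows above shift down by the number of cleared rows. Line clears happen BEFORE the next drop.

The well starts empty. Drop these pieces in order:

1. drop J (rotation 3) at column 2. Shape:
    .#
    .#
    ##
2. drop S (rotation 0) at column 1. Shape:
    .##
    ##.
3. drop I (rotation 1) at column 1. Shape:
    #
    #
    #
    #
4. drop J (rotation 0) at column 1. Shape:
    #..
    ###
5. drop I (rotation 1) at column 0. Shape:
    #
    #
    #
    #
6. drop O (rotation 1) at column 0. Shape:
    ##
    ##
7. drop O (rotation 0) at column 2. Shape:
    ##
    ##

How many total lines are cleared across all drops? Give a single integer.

Drop 1: J rot3 at col 2 lands with bottom-row=0; cleared 0 line(s) (total 0); column heights now [0 0 1 3], max=3
Drop 2: S rot0 at col 1 lands with bottom-row=2; cleared 0 line(s) (total 0); column heights now [0 3 4 4], max=4
Drop 3: I rot1 at col 1 lands with bottom-row=3; cleared 0 line(s) (total 0); column heights now [0 7 4 4], max=7
Drop 4: J rot0 at col 1 lands with bottom-row=7; cleared 0 line(s) (total 0); column heights now [0 9 8 8], max=9
Drop 5: I rot1 at col 0 lands with bottom-row=0; cleared 2 line(s) (total 2); column heights now [2 7 6 6], max=7
Drop 6: O rot1 at col 0 lands with bottom-row=7; cleared 0 line(s) (total 2); column heights now [9 9 6 6], max=9
Drop 7: O rot0 at col 2 lands with bottom-row=6; cleared 1 line(s) (total 3); column heights now [8 8 7 7], max=8

Answer: 3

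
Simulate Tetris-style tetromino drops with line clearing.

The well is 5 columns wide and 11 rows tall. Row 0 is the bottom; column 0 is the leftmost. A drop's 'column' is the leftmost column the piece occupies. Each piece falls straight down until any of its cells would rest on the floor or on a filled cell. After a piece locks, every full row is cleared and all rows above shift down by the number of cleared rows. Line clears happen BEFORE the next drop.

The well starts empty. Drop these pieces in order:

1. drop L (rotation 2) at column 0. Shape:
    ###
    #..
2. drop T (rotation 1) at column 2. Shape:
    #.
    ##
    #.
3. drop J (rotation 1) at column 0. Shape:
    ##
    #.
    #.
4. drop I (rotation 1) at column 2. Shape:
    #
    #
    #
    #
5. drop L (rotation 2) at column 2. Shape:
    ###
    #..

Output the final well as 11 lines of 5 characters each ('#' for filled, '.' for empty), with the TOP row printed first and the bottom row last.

Answer: ..###
..#..
..#..
..#..
..#..
..#..
###..
#.##.
#.#..
###..
#....

Derivation:
Drop 1: L rot2 at col 0 lands with bottom-row=0; cleared 0 line(s) (total 0); column heights now [2 2 2 0 0], max=2
Drop 2: T rot1 at col 2 lands with bottom-row=2; cleared 0 line(s) (total 0); column heights now [2 2 5 4 0], max=5
Drop 3: J rot1 at col 0 lands with bottom-row=2; cleared 0 line(s) (total 0); column heights now [5 5 5 4 0], max=5
Drop 4: I rot1 at col 2 lands with bottom-row=5; cleared 0 line(s) (total 0); column heights now [5 5 9 4 0], max=9
Drop 5: L rot2 at col 2 lands with bottom-row=9; cleared 0 line(s) (total 0); column heights now [5 5 11 11 11], max=11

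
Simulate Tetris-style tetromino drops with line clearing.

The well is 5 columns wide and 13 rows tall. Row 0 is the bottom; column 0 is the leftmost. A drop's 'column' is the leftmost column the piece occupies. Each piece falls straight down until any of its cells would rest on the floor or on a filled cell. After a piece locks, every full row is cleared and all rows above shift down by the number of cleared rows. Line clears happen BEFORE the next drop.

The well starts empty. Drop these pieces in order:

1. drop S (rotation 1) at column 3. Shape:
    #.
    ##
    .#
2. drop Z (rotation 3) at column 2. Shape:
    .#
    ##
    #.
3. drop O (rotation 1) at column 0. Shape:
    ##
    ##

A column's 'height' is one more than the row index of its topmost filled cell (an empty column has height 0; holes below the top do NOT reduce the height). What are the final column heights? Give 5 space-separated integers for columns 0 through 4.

Drop 1: S rot1 at col 3 lands with bottom-row=0; cleared 0 line(s) (total 0); column heights now [0 0 0 3 2], max=3
Drop 2: Z rot3 at col 2 lands with bottom-row=2; cleared 0 line(s) (total 0); column heights now [0 0 4 5 2], max=5
Drop 3: O rot1 at col 0 lands with bottom-row=0; cleared 0 line(s) (total 0); column heights now [2 2 4 5 2], max=5

Answer: 2 2 4 5 2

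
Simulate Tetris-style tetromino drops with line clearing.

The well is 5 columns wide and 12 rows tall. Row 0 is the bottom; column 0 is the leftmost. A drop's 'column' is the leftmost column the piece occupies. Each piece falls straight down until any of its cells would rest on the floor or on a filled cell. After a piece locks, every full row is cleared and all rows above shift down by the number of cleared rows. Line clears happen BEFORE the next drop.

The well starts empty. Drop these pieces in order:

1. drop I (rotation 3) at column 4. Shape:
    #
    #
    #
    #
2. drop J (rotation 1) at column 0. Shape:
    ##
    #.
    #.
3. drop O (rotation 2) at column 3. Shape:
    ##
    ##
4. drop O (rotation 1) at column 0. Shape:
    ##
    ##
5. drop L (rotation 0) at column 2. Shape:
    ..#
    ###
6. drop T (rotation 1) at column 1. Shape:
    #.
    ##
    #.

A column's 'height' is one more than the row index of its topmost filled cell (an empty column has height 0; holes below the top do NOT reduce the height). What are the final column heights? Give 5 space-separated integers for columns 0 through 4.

Drop 1: I rot3 at col 4 lands with bottom-row=0; cleared 0 line(s) (total 0); column heights now [0 0 0 0 4], max=4
Drop 2: J rot1 at col 0 lands with bottom-row=0; cleared 0 line(s) (total 0); column heights now [3 3 0 0 4], max=4
Drop 3: O rot2 at col 3 lands with bottom-row=4; cleared 0 line(s) (total 0); column heights now [3 3 0 6 6], max=6
Drop 4: O rot1 at col 0 lands with bottom-row=3; cleared 0 line(s) (total 0); column heights now [5 5 0 6 6], max=6
Drop 5: L rot0 at col 2 lands with bottom-row=6; cleared 0 line(s) (total 0); column heights now [5 5 7 7 8], max=8
Drop 6: T rot1 at col 1 lands with bottom-row=6; cleared 0 line(s) (total 0); column heights now [5 9 8 7 8], max=9

Answer: 5 9 8 7 8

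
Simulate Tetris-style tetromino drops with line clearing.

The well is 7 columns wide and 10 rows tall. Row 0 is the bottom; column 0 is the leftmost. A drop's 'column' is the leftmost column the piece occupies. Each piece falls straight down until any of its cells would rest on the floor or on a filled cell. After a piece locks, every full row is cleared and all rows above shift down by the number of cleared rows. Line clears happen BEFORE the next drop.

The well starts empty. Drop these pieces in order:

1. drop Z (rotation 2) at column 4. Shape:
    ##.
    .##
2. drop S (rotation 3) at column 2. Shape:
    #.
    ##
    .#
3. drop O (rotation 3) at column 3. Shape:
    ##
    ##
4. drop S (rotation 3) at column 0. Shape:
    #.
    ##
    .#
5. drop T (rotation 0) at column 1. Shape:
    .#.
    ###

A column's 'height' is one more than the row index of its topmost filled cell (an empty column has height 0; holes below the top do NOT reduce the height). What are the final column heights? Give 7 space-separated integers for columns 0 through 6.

Answer: 3 5 6 5 4 2 1

Derivation:
Drop 1: Z rot2 at col 4 lands with bottom-row=0; cleared 0 line(s) (total 0); column heights now [0 0 0 0 2 2 1], max=2
Drop 2: S rot3 at col 2 lands with bottom-row=0; cleared 0 line(s) (total 0); column heights now [0 0 3 2 2 2 1], max=3
Drop 3: O rot3 at col 3 lands with bottom-row=2; cleared 0 line(s) (total 0); column heights now [0 0 3 4 4 2 1], max=4
Drop 4: S rot3 at col 0 lands with bottom-row=0; cleared 0 line(s) (total 0); column heights now [3 2 3 4 4 2 1], max=4
Drop 5: T rot0 at col 1 lands with bottom-row=4; cleared 0 line(s) (total 0); column heights now [3 5 6 5 4 2 1], max=6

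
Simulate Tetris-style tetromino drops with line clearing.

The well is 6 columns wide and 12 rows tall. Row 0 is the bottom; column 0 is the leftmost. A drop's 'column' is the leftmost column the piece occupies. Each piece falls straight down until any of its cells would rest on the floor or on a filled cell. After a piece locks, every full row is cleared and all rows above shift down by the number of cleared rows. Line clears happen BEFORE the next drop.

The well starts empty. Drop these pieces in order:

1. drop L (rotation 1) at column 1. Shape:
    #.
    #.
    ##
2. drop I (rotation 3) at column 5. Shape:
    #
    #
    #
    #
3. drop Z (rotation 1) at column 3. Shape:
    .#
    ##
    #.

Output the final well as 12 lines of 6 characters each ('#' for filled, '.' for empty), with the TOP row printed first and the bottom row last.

Drop 1: L rot1 at col 1 lands with bottom-row=0; cleared 0 line(s) (total 0); column heights now [0 3 1 0 0 0], max=3
Drop 2: I rot3 at col 5 lands with bottom-row=0; cleared 0 line(s) (total 0); column heights now [0 3 1 0 0 4], max=4
Drop 3: Z rot1 at col 3 lands with bottom-row=0; cleared 0 line(s) (total 0); column heights now [0 3 1 2 3 4], max=4

Answer: ......
......
......
......
......
......
......
......
.....#
.#..##
.#.###
.###.#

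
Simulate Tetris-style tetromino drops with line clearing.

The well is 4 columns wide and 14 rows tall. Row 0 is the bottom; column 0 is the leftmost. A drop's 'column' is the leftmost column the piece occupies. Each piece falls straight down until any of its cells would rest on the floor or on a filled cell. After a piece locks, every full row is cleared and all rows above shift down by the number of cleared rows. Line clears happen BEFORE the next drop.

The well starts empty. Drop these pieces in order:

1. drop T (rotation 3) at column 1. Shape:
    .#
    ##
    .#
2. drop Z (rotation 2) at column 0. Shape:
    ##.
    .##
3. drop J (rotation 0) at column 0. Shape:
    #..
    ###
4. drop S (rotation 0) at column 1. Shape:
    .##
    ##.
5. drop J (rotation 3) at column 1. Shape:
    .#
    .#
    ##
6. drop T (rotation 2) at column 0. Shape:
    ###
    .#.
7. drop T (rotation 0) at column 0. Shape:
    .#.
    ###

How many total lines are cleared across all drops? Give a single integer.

Drop 1: T rot3 at col 1 lands with bottom-row=0; cleared 0 line(s) (total 0); column heights now [0 2 3 0], max=3
Drop 2: Z rot2 at col 0 lands with bottom-row=3; cleared 0 line(s) (total 0); column heights now [5 5 4 0], max=5
Drop 3: J rot0 at col 0 lands with bottom-row=5; cleared 0 line(s) (total 0); column heights now [7 6 6 0], max=7
Drop 4: S rot0 at col 1 lands with bottom-row=6; cleared 0 line(s) (total 0); column heights now [7 7 8 8], max=8
Drop 5: J rot3 at col 1 lands with bottom-row=8; cleared 0 line(s) (total 0); column heights now [7 9 11 8], max=11
Drop 6: T rot2 at col 0 lands with bottom-row=10; cleared 0 line(s) (total 0); column heights now [12 12 12 8], max=12
Drop 7: T rot0 at col 0 lands with bottom-row=12; cleared 0 line(s) (total 0); column heights now [13 14 13 8], max=14

Answer: 0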